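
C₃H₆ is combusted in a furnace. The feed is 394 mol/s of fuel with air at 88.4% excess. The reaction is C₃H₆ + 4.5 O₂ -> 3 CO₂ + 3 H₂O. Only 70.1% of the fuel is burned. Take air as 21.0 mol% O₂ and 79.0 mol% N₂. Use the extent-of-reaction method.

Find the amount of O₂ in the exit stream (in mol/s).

Stoichiometric O₂ = 4.5 × 394 = 1773 mol/s; O₂ fed = 1773 × 1.884 = 3340 mol/s.
N₂ fed = 3340 × 79/21 = 12570 mol/s.
Fuel reacted = 0.701 × 394 → ξ = 276.2 mol/s.
Outlet (n = n₀ + ν ξ):
  C₃H₆: 394 − 1(276.2) = 117.8
  O₂: 3340 − 4.5(276.2) = 2097
  N₂: 12570 (inert)
  CO₂: 0 + 3(276.2) = 828.6
  H₂O: 0 + 3(276.2) = 828.6

2100 mol/s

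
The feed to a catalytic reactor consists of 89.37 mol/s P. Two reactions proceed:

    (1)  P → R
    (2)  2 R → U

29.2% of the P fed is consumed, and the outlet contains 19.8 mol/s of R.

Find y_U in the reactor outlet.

Conversion of P: P consumed = 1ξ₁ = 0.292 × 89.37 → ξ₁ = 26.1 mol/s.
R balance: n_R = 0 + 1ξ₁ − 2ξ₂ = 19.8 → ξ₂ = (1·26.1 − 19.8)/2 = 3.148 mol/s.
Outlet amounts (n = n₀ + Σ ν·ξ):
  P: 89.37 − 1(26.1) = 63.27
  R: 0 + 1(26.1) − 2(3.148) = 19.8
  U: 0 + 1(3.148) = 3.148
Total out = 86.22 mol/s; y_U = 3.148 / 86.22 = 0.03651.

0.0365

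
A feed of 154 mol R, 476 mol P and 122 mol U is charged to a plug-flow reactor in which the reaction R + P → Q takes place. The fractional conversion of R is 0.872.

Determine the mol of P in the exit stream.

R reacted = 0.872 × 154 = 134.3 mol; ν_R = −1, so ξ = 134.3/1 = 134.3 mol.
Outlet amounts (n = n₀ + ν ξ):
  R: 154 − 1(134.3) = 19.71
  P: 476 − 1(134.3) = 341.7
  Q: 0 + 1(134.3) = 134.3
  U: 122 (inert)

342 mol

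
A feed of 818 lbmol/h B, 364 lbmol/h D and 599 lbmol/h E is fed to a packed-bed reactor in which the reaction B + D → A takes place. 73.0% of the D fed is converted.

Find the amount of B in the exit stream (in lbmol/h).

552 lbmol/h

D reacted = 0.73 × 364 = 265.7 lbmol/h; ν_D = −1, so ξ = 265.7/1 = 265.7 lbmol/h.
Outlet amounts (n = n₀ + ν ξ):
  B: 818 − 1(265.7) = 552.3
  D: 364 − 1(265.7) = 98.28
  A: 0 + 1(265.7) = 265.7
  E: 599 (inert)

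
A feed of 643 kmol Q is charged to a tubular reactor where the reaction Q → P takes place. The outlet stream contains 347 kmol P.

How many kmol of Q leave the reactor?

296 kmol

For P: n = n₀ + 1ξ → 347 = 0 + 1ξ, giving ξ = 347 kmol.
Outlet amounts (n = n₀ + ν ξ):
  Q: 643 − 1(347) = 296
  P: 0 + 1(347) = 347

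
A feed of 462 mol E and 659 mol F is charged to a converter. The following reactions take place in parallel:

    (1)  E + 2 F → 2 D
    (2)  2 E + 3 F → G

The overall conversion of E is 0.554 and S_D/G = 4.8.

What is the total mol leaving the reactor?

Conversion of E: E consumed = 0.554 × 462 = 255.9 mol = 1ξ₁ + 2ξ₂.
Selectivity: 2ξ₁ / (1ξ₂) = 4.8 → ξ₁ = 2.4 ξ₂.
Substitute: (1·2.4 + 2) ξ₂ = 255.9 → ξ₂ = 58.17 mol, ξ₁ = 139.6 mol.
Outlet amounts (n = n₀ + Σ ν·ξ):
  E: 462 − 1(139.6) − 2(58.17) = 206.1
  F: 659 − 2(139.6) − 3(58.17) = 205.3
  D: 0 + 2(139.6) = 279.2
  G: 0 + 1(58.17) = 58.17
Total out = 206.1 + 205.3 + 279.2 + 58.17 = 748.7 mol.

749 mol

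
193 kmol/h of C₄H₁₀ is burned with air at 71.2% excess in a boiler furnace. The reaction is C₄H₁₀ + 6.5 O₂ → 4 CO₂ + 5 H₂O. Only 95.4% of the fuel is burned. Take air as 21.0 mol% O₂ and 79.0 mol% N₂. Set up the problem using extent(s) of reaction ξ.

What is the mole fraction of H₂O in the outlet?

0.0861

Stoichiometric O₂ = 6.5 × 193 = 1254 kmol/h; O₂ fed = 1254 × 1.712 = 2148 kmol/h.
N₂ fed = 2148 × 79/21 = 8079 kmol/h.
Fuel reacted = 0.954 × 193 → ξ = 184.1 kmol/h.
Outlet (n = n₀ + ν ξ):
  C₄H₁₀: 193 − 1(184.1) = 8.878
  O₂: 2148 − 6.5(184.1) = 950.9
  N₂: 8079 (inert)
  CO₂: 0 + 4(184.1) = 736.5
  H₂O: 0 + 5(184.1) = 920.6
Total out = 10700 kmol/h; y_H₂O = 920.6 / 10700 = 0.08607.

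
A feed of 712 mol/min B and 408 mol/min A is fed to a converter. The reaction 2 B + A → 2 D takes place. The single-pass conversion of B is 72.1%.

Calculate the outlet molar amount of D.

B reacted = 0.721 × 712 = 513.4 mol/min; ν_B = −2, so ξ = 513.4/2 = 256.7 mol/min.
Outlet amounts (n = n₀ + ν ξ):
  B: 712 − 2(256.7) = 198.6
  A: 408 − 1(256.7) = 151.3
  D: 0 + 2(256.7) = 513.4

513 mol/min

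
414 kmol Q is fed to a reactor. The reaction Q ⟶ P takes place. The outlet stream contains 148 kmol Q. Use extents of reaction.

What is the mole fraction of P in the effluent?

0.643

For Q: n = n₀ − 1ξ → 148 = 414 − 1ξ, giving ξ = 266 kmol.
Outlet amounts (n = n₀ + ν ξ):
  Q: 414 − 1(266) = 148
  P: 0 + 1(266) = 266
Total out = 414 kmol; y_P = 266 / 414 = 0.6425.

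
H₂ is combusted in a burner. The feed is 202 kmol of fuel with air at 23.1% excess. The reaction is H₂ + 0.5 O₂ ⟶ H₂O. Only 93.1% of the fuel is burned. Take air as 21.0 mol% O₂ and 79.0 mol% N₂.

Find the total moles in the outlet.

700 kmol

Stoichiometric O₂ = 0.5 × 202 = 101 kmol; O₂ fed = 101 × 1.231 = 124.3 kmol.
N₂ fed = 124.3 × 79/21 = 467.7 kmol.
Fuel reacted = 0.931 × 202 → ξ = 188.1 kmol.
Outlet (n = n₀ + ν ξ):
  H₂: 202 − 1(188.1) = 13.94
  O₂: 124.3 − 0.5(188.1) = 30.3
  N₂: 467.7 (inert)
  H₂O: 0 + 1(188.1) = 188.1
Total out = 13.94 + 30.3 + 467.7 + 188.1 = 700 kmol.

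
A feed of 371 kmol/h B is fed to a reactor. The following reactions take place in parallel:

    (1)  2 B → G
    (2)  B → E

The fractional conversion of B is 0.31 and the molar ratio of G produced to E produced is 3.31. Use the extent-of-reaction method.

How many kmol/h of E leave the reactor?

Conversion of B: B consumed = 0.31 × 371 = 115 kmol/h = 2ξ₁ + 1ξ₂.
Selectivity: 1ξ₁ / (1ξ₂) = 3.31 → ξ₁ = 3.31 ξ₂.
Substitute: (2·3.31 + 1) ξ₂ = 115 → ξ₂ = 15.09 kmol/h, ξ₁ = 49.96 kmol/h.
Outlet amounts (n = n₀ + Σ ν·ξ):
  B: 371 − 2(49.96) − 1(15.09) = 256
  G: 0 + 1(49.96) = 49.96
  E: 0 + 1(15.09) = 15.09

15.1 kmol/h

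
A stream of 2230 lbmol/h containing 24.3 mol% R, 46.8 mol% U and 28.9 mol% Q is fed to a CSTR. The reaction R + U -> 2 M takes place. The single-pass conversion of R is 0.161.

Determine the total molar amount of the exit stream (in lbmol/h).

R reacted = 0.161 × 541.9 = 87.24 lbmol/h; ν_R = −1, so ξ = 87.24/1 = 87.24 lbmol/h.
Outlet amounts (n = n₀ + ν ξ):
  R: 541.9 − 1(87.24) = 454.6
  U: 1044 − 1(87.24) = 956.4
  M: 0 + 2(87.24) = 174.5
  Q: 644.5 (inert)
Total out = 454.6 + 956.4 + 174.5 + 644.5 = 2230 lbmol/h.

2230 lbmol/h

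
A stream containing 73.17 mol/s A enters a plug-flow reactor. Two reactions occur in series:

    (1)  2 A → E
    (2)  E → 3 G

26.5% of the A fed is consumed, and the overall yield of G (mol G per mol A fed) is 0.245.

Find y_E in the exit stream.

0.0493

Conversion of A: A consumed = 2ξ₁ = 0.265 × 73.17 → ξ₁ = 9.695 mol/s.
Yield of G: 3ξ₂ / 73.17 = 0.245 → ξ₂ = 5.976 mol/s.
Outlet amounts (n = n₀ + Σ ν·ξ):
  A: 73.17 − 2(9.695) = 53.78
  E: 0 + 1(9.695) − 1(5.976) = 3.719
  G: 0 + 3(5.976) = 17.93
Total out = 75.43 mol/s; y_E = 3.719 / 75.43 = 0.04931.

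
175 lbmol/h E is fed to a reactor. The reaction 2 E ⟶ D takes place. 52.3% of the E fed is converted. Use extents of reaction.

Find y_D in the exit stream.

0.354

E reacted = 0.523 × 175 = 91.53 lbmol/h; ν_E = −2, so ξ = 91.53/2 = 45.76 lbmol/h.
Outlet amounts (n = n₀ + ν ξ):
  E: 175 − 2(45.76) = 83.47
  D: 0 + 1(45.76) = 45.76
Total out = 129.2 lbmol/h; y_D = 45.76 / 129.2 = 0.3541.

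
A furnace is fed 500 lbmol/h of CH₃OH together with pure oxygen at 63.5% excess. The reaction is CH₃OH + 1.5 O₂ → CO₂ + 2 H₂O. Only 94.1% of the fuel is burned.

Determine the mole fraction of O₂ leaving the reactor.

Stoichiometric O₂ = 1.5 × 500 = 750 lbmol/h; O₂ fed = 750 × 1.635 = 1226 lbmol/h.
Fuel reacted = 0.941 × 500 → ξ = 470.5 lbmol/h.
Outlet (n = n₀ + ν ξ):
  CH₃OH: 500 − 1(470.5) = 29.5
  O₂: 1226 − 1.5(470.5) = 520.5
  CO₂: 0 + 1(470.5) = 470.5
  H₂O: 0 + 2(470.5) = 941
Total out = 1962 lbmol/h; y_O₂ = 520.5 / 1962 = 0.2654.

0.265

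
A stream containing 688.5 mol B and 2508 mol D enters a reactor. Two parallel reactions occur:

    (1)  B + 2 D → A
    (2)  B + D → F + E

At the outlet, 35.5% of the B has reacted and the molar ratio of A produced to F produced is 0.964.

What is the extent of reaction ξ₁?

ξ₁ = 120 mol

Conversion of B: B consumed = 0.355 × 688.5 = 244.4 mol = 1ξ₁ + 1ξ₂.
Selectivity: 1ξ₁ / (1ξ₂) = 0.964 → ξ₁ = 0.964 ξ₂.
Substitute: (1·0.964 + 1) ξ₂ = 244.4 → ξ₂ = 124.4 mol, ξ₁ = 120 mol.
Outlet amounts (n = n₀ + Σ ν·ξ):
  B: 688.5 − 1(120) − 1(124.4) = 444.1
  D: 2508 − 2(120) − 1(124.4) = 2144
  A: 0 + 1(120) = 120
  F: 0 + 1(124.4) = 124.4
  E: 0 + 1(124.4) = 124.4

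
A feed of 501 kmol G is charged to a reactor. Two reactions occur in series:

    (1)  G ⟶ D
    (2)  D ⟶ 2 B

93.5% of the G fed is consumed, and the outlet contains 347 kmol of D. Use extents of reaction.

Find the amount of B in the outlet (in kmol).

Conversion of G: G consumed = 1ξ₁ = 0.935 × 501 → ξ₁ = 468.4 kmol.
D balance: n_D = 0 + 1ξ₁ − 1ξ₂ = 347 → ξ₂ = (1·468.4 − 347)/1 = 121.4 kmol.
Outlet amounts (n = n₀ + Σ ν·ξ):
  G: 501 − 1(468.4) = 32.56
  D: 0 + 1(468.4) − 1(121.4) = 347
  B: 0 + 2(121.4) = 242.9

243 kmol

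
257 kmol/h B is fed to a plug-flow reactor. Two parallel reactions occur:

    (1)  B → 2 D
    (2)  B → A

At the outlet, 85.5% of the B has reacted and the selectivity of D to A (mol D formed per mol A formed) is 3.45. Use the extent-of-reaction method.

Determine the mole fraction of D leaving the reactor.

Conversion of B: B consumed = 0.855 × 257 = 219.7 kmol/h = 1ξ₁ + 1ξ₂.
Selectivity: 2ξ₁ / (1ξ₂) = 3.45 → ξ₁ = 1.725 ξ₂.
Substitute: (1·1.725 + 1) ξ₂ = 219.7 → ξ₂ = 80.64 kmol/h, ξ₁ = 139.1 kmol/h.
Outlet amounts (n = n₀ + Σ ν·ξ):
  B: 257 − 1(139.1) − 1(80.64) = 37.27
  D: 0 + 2(139.1) = 278.2
  A: 0 + 1(80.64) = 80.64
Total out = 396.1 kmol/h; y_D = 278.2 / 396.1 = 0.7023.

0.702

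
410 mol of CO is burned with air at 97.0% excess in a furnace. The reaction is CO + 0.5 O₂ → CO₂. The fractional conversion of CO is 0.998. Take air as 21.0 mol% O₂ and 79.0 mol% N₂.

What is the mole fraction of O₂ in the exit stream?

0.0936

Stoichiometric O₂ = 0.5 × 410 = 205 mol; O₂ fed = 205 × 1.970 = 403.9 mol.
N₂ fed = 403.9 × 79/21 = 1519 mol.
Fuel reacted = 0.998 × 410 → ξ = 409.2 mol.
Outlet (n = n₀ + ν ξ):
  CO: 410 − 1(409.2) = 0.82
  O₂: 403.9 − 0.5(409.2) = 199.3
  N₂: 1519 (inert)
  CO₂: 0 + 1(409.2) = 409.2
Total out = 2129 mol; y_O₂ = 199.3 / 2129 = 0.09361.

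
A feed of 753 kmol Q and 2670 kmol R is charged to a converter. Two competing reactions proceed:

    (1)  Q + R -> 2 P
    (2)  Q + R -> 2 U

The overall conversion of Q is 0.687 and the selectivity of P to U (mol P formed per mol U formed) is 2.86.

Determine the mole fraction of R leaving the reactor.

Conversion of Q: Q consumed = 0.687 × 753 = 517.3 kmol = 1ξ₁ + 1ξ₂.
Selectivity: 2ξ₁ / (2ξ₂) = 2.86 → ξ₁ = 2.86 ξ₂.
Substitute: (1·2.86 + 1) ξ₂ = 517.3 → ξ₂ = 134 kmol, ξ₁ = 383.3 kmol.
Outlet amounts (n = n₀ + Σ ν·ξ):
  Q: 753 − 1(383.3) − 1(134) = 235.7
  R: 2670 − 1(383.3) − 1(134) = 2153
  P: 0 + 2(383.3) = 766.6
  U: 0 + 2(134) = 268
Total out = 3423 kmol; y_R = 2153 / 3423 = 0.6289.

0.629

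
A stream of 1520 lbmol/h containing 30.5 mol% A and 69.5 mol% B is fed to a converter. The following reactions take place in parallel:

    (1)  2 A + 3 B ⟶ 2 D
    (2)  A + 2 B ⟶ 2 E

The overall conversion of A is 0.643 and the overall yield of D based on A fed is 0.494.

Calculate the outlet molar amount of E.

Yield of D: 2ξ₁ / 463.6 = 0.494 → ξ₁ = 114.5 lbmol/h.
Conversion of A: 2ξ₁ + 1ξ₂ = 0.643 × 463.6 = 298.1 → ξ₂ = 69.08 lbmol/h.
Outlet amounts (n = n₀ + Σ ν·ξ):
  A: 463.6 − 2(114.5) − 1(69.08) = 165.5
  B: 1056 − 3(114.5) − 2(69.08) = 574.7
  D: 0 + 2(114.5) = 229
  E: 0 + 2(69.08) = 138.2

138 lbmol/h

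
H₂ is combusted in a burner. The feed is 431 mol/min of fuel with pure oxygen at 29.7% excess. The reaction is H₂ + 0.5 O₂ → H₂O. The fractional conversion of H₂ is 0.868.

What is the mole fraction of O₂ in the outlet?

0.177

Stoichiometric O₂ = 0.5 × 431 = 215.5 mol/min; O₂ fed = 215.5 × 1.297 = 279.5 mol/min.
Fuel reacted = 0.868 × 431 → ξ = 374.1 mol/min.
Outlet (n = n₀ + ν ξ):
  H₂: 431 − 1(374.1) = 56.89
  O₂: 279.5 − 0.5(374.1) = 92.45
  H₂O: 0 + 1(374.1) = 374.1
Total out = 523.4 mol/min; y_O₂ = 92.45 / 523.4 = 0.1766.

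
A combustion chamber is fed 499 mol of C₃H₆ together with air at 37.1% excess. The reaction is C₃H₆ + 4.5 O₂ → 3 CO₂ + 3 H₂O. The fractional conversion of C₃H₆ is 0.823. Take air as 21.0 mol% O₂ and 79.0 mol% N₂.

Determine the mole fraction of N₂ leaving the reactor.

Stoichiometric O₂ = 4.5 × 499 = 2246 mol; O₂ fed = 2246 × 1.371 = 3079 mol.
N₂ fed = 3079 × 79/21 = 11580 mol.
Fuel reacted = 0.823 × 499 → ξ = 410.7 mol.
Outlet (n = n₀ + ν ξ):
  C₃H₆: 499 − 1(410.7) = 88.32
  O₂: 3079 − 4.5(410.7) = 1231
  N₂: 11580 (inert)
  CO₂: 0 + 3(410.7) = 1232
  H₂O: 0 + 3(410.7) = 1232
Total out = 15360 mol; y_N₂ = 11580 / 15360 = 0.7538.

0.754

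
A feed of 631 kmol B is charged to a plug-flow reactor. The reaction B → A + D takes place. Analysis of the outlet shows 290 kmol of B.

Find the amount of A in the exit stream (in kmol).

341 kmol

For B: n = n₀ − 1ξ → 290 = 631 − 1ξ, giving ξ = 341 kmol.
Outlet amounts (n = n₀ + ν ξ):
  B: 631 − 1(341) = 290
  A: 0 + 1(341) = 341
  D: 0 + 1(341) = 341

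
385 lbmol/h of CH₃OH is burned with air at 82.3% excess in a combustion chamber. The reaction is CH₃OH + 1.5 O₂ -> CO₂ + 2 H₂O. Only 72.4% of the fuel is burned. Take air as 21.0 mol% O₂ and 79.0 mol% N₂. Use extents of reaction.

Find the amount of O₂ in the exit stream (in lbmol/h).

635 lbmol/h

Stoichiometric O₂ = 1.5 × 385 = 577.5 lbmol/h; O₂ fed = 577.5 × 1.823 = 1053 lbmol/h.
N₂ fed = 1053 × 79/21 = 3960 lbmol/h.
Fuel reacted = 0.724 × 385 → ξ = 278.7 lbmol/h.
Outlet (n = n₀ + ν ξ):
  CH₃OH: 385 − 1(278.7) = 106.3
  O₂: 1053 − 1.5(278.7) = 634.7
  N₂: 3960 (inert)
  CO₂: 0 + 1(278.7) = 278.7
  H₂O: 0 + 2(278.7) = 557.5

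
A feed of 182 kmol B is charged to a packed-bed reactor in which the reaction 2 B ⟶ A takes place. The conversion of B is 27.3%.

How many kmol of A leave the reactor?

24.8 kmol

B reacted = 0.273 × 182 = 49.69 kmol; ν_B = −2, so ξ = 49.69/2 = 24.84 kmol.
Outlet amounts (n = n₀ + ν ξ):
  B: 182 − 2(24.84) = 132.3
  A: 0 + 1(24.84) = 24.84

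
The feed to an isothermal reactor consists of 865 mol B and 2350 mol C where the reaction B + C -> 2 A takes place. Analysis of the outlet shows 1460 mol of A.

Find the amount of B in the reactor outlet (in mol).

For A: n = n₀ + 2ξ → 1460 = 0 + 2ξ, giving ξ = 730 mol.
Outlet amounts (n = n₀ + ν ξ):
  B: 865 − 1(730) = 135
  C: 2350 − 1(730) = 1620
  A: 0 + 2(730) = 1460

135 mol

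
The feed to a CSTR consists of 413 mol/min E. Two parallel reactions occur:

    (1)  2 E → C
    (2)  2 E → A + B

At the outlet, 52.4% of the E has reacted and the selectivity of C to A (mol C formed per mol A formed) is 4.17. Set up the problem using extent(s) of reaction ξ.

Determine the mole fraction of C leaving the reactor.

0.268

Conversion of E: E consumed = 0.524 × 413 = 216.4 mol/min = 2ξ₁ + 2ξ₂.
Selectivity: 1ξ₁ / (1ξ₂) = 4.17 → ξ₁ = 4.17 ξ₂.
Substitute: (2·4.17 + 2) ξ₂ = 216.4 → ξ₂ = 20.93 mol/min, ξ₁ = 87.28 mol/min.
Outlet amounts (n = n₀ + Σ ν·ξ):
  E: 413 − 2(87.28) − 2(20.93) = 196.6
  C: 0 + 1(87.28) = 87.28
  A: 0 + 1(20.93) = 20.93
  B: 0 + 1(20.93) = 20.93
Total out = 325.7 mol/min; y_C = 87.28 / 325.7 = 0.2679.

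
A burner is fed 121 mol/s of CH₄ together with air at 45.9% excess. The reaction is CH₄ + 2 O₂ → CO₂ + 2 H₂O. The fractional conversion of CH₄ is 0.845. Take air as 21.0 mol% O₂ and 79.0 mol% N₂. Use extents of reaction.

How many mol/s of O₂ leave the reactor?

149 mol/s

Stoichiometric O₂ = 2 × 121 = 242 mol/s; O₂ fed = 242 × 1.459 = 353.1 mol/s.
N₂ fed = 353.1 × 79/21 = 1328 mol/s.
Fuel reacted = 0.845 × 121 → ξ = 102.2 mol/s.
Outlet (n = n₀ + ν ξ):
  CH₄: 121 − 1(102.2) = 18.76
  O₂: 353.1 − 2(102.2) = 148.6
  N₂: 1328 (inert)
  CO₂: 0 + 1(102.2) = 102.2
  H₂O: 0 + 2(102.2) = 204.5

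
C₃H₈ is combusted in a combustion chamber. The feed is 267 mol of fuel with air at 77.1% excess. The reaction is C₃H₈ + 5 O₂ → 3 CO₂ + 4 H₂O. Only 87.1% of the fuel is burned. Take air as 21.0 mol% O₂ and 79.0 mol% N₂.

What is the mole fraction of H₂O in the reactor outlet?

0.0791

Stoichiometric O₂ = 5 × 267 = 1335 mol; O₂ fed = 1335 × 1.771 = 2364 mol.
N₂ fed = 2364 × 79/21 = 8894 mol.
Fuel reacted = 0.871 × 267 → ξ = 232.6 mol.
Outlet (n = n₀ + ν ξ):
  C₃H₈: 267 − 1(232.6) = 34.44
  O₂: 2364 − 5(232.6) = 1202
  N₂: 8894 (inert)
  CO₂: 0 + 3(232.6) = 697.7
  H₂O: 0 + 4(232.6) = 930.2
Total out = 11760 mol; y_H₂O = 930.2 / 11760 = 0.07911.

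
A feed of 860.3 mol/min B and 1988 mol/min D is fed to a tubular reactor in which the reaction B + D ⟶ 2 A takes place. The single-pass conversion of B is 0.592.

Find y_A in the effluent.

B reacted = 0.592 × 860.3 = 509.3 mol/min; ν_B = −1, so ξ = 509.3/1 = 509.3 mol/min.
Outlet amounts (n = n₀ + ν ξ):
  B: 860.3 − 1(509.3) = 351
  D: 1988 − 1(509.3) = 1479
  A: 0 + 2(509.3) = 1019
Total out = 2848 mol/min; y_A = 1019 / 2848 = 0.3576.

0.358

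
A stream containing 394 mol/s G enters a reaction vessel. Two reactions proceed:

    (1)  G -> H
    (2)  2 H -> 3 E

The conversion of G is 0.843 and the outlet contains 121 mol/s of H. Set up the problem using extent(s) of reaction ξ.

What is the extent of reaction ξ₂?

ξ₂ = 106 mol/s

Conversion of G: G consumed = 1ξ₁ = 0.843 × 394 → ξ₁ = 332.1 mol/s.
H balance: n_H = 0 + 1ξ₁ − 2ξ₂ = 121 → ξ₂ = (1·332.1 − 121)/2 = 105.6 mol/s.
Outlet amounts (n = n₀ + Σ ν·ξ):
  G: 394 − 1(332.1) = 61.86
  H: 0 + 1(332.1) − 2(105.6) = 121
  E: 0 + 3(105.6) = 316.7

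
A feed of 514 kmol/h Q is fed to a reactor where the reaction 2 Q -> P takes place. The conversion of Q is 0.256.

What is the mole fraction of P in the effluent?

Q reacted = 0.256 × 514 = 131.6 kmol/h; ν_Q = −2, so ξ = 131.6/2 = 65.79 kmol/h.
Outlet amounts (n = n₀ + ν ξ):
  Q: 514 − 2(65.79) = 382.4
  P: 0 + 1(65.79) = 65.79
Total out = 448.2 kmol/h; y_P = 65.79 / 448.2 = 0.1468.

0.147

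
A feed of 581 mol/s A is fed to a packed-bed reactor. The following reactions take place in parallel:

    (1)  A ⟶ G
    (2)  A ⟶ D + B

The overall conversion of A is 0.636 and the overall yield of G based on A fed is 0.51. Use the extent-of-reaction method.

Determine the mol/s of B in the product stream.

Yield of G: 1ξ₁ / 581 = 0.51 → ξ₁ = 296.3 mol/s.
Conversion of A: 1ξ₁ + 1ξ₂ = 0.636 × 581 = 369.5 → ξ₂ = 73.21 mol/s.
Outlet amounts (n = n₀ + Σ ν·ξ):
  A: 581 − 1(296.3) − 1(73.21) = 211.5
  G: 0 + 1(296.3) = 296.3
  D: 0 + 1(73.21) = 73.21
  B: 0 + 1(73.21) = 73.21

73.2 mol/s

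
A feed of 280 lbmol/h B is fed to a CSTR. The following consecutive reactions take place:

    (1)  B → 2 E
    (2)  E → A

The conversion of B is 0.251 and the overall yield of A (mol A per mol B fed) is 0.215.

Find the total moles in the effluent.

Conversion of B: B consumed = 1ξ₁ = 0.251 × 280 → ξ₁ = 70.28 lbmol/h.
Yield of A: 1ξ₂ / 280 = 0.215 → ξ₂ = 60.2 lbmol/h.
Outlet amounts (n = n₀ + Σ ν·ξ):
  B: 280 − 1(70.28) = 209.7
  E: 0 + 2(70.28) − 1(60.2) = 80.36
  A: 0 + 1(60.2) = 60.2
Total out = 209.7 + 80.36 + 60.2 = 350.3 lbmol/h.

350 lbmol/h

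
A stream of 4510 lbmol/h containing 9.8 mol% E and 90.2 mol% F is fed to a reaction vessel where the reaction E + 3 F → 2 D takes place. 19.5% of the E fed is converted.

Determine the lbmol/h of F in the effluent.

E reacted = 0.195 × 442 = 86.19 lbmol/h; ν_E = −1, so ξ = 86.19/1 = 86.19 lbmol/h.
Outlet amounts (n = n₀ + ν ξ):
  E: 442 − 1(86.19) = 355.8
  F: 4068 − 3(86.19) = 3809
  D: 0 + 2(86.19) = 172.4

3810 lbmol/h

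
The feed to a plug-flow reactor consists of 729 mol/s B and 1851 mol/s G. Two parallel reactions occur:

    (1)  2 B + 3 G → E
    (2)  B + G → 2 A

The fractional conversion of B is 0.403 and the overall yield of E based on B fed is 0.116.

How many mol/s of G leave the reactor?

1470 mol/s

Yield of E: 1ξ₁ / 729 = 0.116 → ξ₁ = 84.56 mol/s.
Conversion of B: 2ξ₁ + 1ξ₂ = 0.403 × 729 = 293.8 → ξ₂ = 124.7 mol/s.
Outlet amounts (n = n₀ + Σ ν·ξ):
  B: 729 − 2(84.56) − 1(124.7) = 435.2
  G: 1851 − 3(84.56) − 1(124.7) = 1473
  E: 0 + 1(84.56) = 84.56
  A: 0 + 2(124.7) = 249.3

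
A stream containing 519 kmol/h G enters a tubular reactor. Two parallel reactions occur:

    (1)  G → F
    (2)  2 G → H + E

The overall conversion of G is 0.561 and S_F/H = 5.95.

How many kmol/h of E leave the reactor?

Conversion of G: G consumed = 0.561 × 519 = 291.2 kmol/h = 1ξ₁ + 2ξ₂.
Selectivity: 1ξ₁ / (1ξ₂) = 5.95 → ξ₁ = 5.95 ξ₂.
Substitute: (1·5.95 + 2) ξ₂ = 291.2 → ξ₂ = 36.62 kmol/h, ξ₁ = 217.9 kmol/h.
Outlet amounts (n = n₀ + Σ ν·ξ):
  G: 519 − 1(217.9) − 2(36.62) = 227.8
  F: 0 + 1(217.9) = 217.9
  H: 0 + 1(36.62) = 36.62
  E: 0 + 1(36.62) = 36.62

36.6 kmol/h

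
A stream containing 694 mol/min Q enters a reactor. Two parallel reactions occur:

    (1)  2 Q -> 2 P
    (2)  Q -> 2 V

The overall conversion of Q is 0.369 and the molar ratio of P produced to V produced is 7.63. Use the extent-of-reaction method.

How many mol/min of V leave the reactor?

Conversion of Q: Q consumed = 0.369 × 694 = 256.1 mol/min = 2ξ₁ + 1ξ₂.
Selectivity: 2ξ₁ / (2ξ₂) = 7.63 → ξ₁ = 7.63 ξ₂.
Substitute: (2·7.63 + 1) ξ₂ = 256.1 → ξ₂ = 15.75 mol/min, ξ₁ = 120.2 mol/min.
Outlet amounts (n = n₀ + Σ ν·ξ):
  Q: 694 − 2(120.2) − 1(15.75) = 437.9
  P: 0 + 2(120.2) = 240.3
  V: 0 + 2(15.75) = 31.5

31.5 mol/min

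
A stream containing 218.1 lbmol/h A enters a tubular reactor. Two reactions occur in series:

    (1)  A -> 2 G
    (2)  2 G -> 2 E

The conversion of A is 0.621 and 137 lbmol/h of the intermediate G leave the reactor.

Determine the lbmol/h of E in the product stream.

Conversion of A: A consumed = 1ξ₁ = 0.621 × 218.1 → ξ₁ = 135.4 lbmol/h.
G balance: n_G = 0 + 2ξ₁ − 2ξ₂ = 137 → ξ₂ = (2·135.4 − 137)/2 = 66.94 lbmol/h.
Outlet amounts (n = n₀ + Σ ν·ξ):
  A: 218.1 − 1(135.4) = 82.66
  G: 0 + 2(135.4) − 2(66.94) = 137
  E: 0 + 2(66.94) = 133.9

134 lbmol/h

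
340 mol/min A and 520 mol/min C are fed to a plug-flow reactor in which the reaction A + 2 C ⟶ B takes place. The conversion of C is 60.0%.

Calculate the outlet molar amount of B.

C reacted = 0.6 × 520 = 312 mol/min; ν_C = −2, so ξ = 312/2 = 156 mol/min.
Outlet amounts (n = n₀ + ν ξ):
  A: 340 − 1(156) = 184
  C: 520 − 2(156) = 208
  B: 0 + 1(156) = 156

156 mol/min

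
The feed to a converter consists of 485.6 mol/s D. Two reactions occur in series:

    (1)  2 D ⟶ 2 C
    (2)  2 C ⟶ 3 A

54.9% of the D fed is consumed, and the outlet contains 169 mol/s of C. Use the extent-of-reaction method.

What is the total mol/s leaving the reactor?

534 mol/s

Conversion of D: D consumed = 2ξ₁ = 0.549 × 485.6 → ξ₁ = 133.3 mol/s.
C balance: n_C = 0 + 2ξ₁ − 2ξ₂ = 169 → ξ₂ = (2·133.3 − 169)/2 = 48.8 mol/s.
Outlet amounts (n = n₀ + Σ ν·ξ):
  D: 485.6 − 2(133.3) = 219
  C: 0 + 2(133.3) − 2(48.8) = 169
  A: 0 + 3(48.8) = 146.4
Total out = 219 + 169 + 146.4 = 534.4 mol/s.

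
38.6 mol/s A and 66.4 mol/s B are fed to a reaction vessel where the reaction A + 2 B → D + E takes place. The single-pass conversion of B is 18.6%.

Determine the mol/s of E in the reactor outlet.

B reacted = 0.186 × 66.4 = 12.35 mol/s; ν_B = −2, so ξ = 12.35/2 = 6.175 mol/s.
Outlet amounts (n = n₀ + ν ξ):
  A: 38.6 − 1(6.175) = 32.42
  B: 66.4 − 2(6.175) = 54.05
  D: 0 + 1(6.175) = 6.175
  E: 0 + 1(6.175) = 6.175

6.18 mol/s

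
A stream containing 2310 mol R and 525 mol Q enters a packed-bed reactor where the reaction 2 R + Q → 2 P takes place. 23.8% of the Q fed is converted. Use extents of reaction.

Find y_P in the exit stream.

Q reacted = 0.238 × 525 = 124.9 mol; ν_Q = −1, so ξ = 124.9/1 = 124.9 mol.
Outlet amounts (n = n₀ + ν ξ):
  R: 2310 − 2(124.9) = 2060
  Q: 525 − 1(124.9) = 400.1
  P: 0 + 2(124.9) = 249.9
Total out = 2710 mol; y_P = 249.9 / 2710 = 0.09221.

0.0922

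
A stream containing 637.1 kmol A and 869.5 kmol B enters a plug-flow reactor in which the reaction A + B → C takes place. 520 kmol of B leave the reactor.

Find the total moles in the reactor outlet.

1160 kmol

For B: n = n₀ − 1ξ → 520 = 869.5 − 1ξ, giving ξ = 349.5 kmol.
Outlet amounts (n = n₀ + ν ξ):
  A: 637.1 − 1(349.5) = 287.6
  B: 869.5 − 1(349.5) = 520
  C: 0 + 1(349.5) = 349.5
Total out = 287.6 + 520 + 349.5 = 1157 kmol.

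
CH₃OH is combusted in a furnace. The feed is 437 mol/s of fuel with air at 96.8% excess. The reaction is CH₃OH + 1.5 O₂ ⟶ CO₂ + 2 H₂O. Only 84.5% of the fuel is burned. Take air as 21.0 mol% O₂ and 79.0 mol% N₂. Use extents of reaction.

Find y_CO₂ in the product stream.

0.0546

Stoichiometric O₂ = 1.5 × 437 = 655.5 mol/s; O₂ fed = 655.5 × 1.968 = 1290 mol/s.
N₂ fed = 1290 × 79/21 = 4853 mol/s.
Fuel reacted = 0.845 × 437 → ξ = 369.3 mol/s.
Outlet (n = n₀ + ν ξ):
  CH₃OH: 437 − 1(369.3) = 67.74
  O₂: 1290 − 1.5(369.3) = 736.1
  N₂: 4853 (inert)
  CO₂: 0 + 1(369.3) = 369.3
  H₂O: 0 + 2(369.3) = 738.5
Total out = 6765 mol/s; y_CO₂ = 369.3 / 6765 = 0.05459.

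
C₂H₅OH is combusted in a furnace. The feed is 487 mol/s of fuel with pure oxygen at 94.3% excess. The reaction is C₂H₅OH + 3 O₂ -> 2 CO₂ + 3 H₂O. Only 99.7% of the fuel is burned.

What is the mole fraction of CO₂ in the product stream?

Stoichiometric O₂ = 3 × 487 = 1461 mol/s; O₂ fed = 1461 × 1.943 = 2839 mol/s.
Fuel reacted = 0.997 × 487 → ξ = 485.5 mol/s.
Outlet (n = n₀ + ν ξ):
  C₂H₅OH: 487 − 1(485.5) = 1.461
  O₂: 2839 − 3(485.5) = 1382
  CO₂: 0 + 2(485.5) = 971.1
  H₂O: 0 + 3(485.5) = 1457
Total out = 3811 mol/s; y_CO₂ = 971.1 / 3811 = 0.2548.

0.255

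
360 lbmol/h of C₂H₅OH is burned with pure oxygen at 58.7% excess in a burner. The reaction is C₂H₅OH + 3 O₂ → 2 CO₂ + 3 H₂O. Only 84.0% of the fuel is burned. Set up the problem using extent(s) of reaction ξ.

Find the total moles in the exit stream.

2380 lbmol/h

Stoichiometric O₂ = 3 × 360 = 1080 lbmol/h; O₂ fed = 1080 × 1.587 = 1714 lbmol/h.
Fuel reacted = 0.84 × 360 → ξ = 302.4 lbmol/h.
Outlet (n = n₀ + ν ξ):
  C₂H₅OH: 360 − 1(302.4) = 57.6
  O₂: 1714 − 3(302.4) = 806.8
  CO₂: 0 + 2(302.4) = 604.8
  H₂O: 0 + 3(302.4) = 907.2
Total out = 57.6 + 806.8 + 604.8 + 907.2 = 2376 lbmol/h.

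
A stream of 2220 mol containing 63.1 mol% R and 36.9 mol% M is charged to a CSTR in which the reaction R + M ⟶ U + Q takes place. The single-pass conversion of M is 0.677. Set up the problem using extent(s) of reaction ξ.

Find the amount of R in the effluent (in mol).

846 mol

M reacted = 0.677 × 819.2 = 554.6 mol; ν_M = −1, so ξ = 554.6/1 = 554.6 mol.
Outlet amounts (n = n₀ + ν ξ):
  R: 1401 − 1(554.6) = 846.2
  M: 819.2 − 1(554.6) = 264.6
  U: 0 + 1(554.6) = 554.6
  Q: 0 + 1(554.6) = 554.6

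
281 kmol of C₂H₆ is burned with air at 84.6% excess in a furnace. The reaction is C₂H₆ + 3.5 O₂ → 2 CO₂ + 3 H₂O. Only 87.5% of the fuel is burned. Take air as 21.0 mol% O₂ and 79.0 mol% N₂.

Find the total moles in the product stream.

Stoichiometric O₂ = 3.5 × 281 = 983.5 kmol; O₂ fed = 983.5 × 1.846 = 1816 kmol.
N₂ fed = 1816 × 79/21 = 6830 kmol.
Fuel reacted = 0.875 × 281 → ξ = 245.9 kmol.
Outlet (n = n₀ + ν ξ):
  C₂H₆: 281 − 1(245.9) = 35.12
  O₂: 1816 − 3.5(245.9) = 955
  N₂: 6830 (inert)
  CO₂: 0 + 2(245.9) = 491.8
  H₂O: 0 + 3(245.9) = 737.6
Total out = 35.12 + 955 + 6830 + 491.8 + 737.6 = 9049 kmol.

9050 kmol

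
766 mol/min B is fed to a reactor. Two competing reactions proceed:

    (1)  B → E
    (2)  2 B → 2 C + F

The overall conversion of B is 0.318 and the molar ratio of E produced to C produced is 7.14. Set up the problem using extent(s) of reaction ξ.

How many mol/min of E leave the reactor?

Conversion of B: B consumed = 0.318 × 766 = 243.6 mol/min = 1ξ₁ + 2ξ₂.
Selectivity: 1ξ₁ / (2ξ₂) = 7.14 → ξ₁ = 14.28 ξ₂.
Substitute: (1·14.28 + 2) ξ₂ = 243.6 → ξ₂ = 14.96 mol/min, ξ₁ = 213.7 mol/min.
Outlet amounts (n = n₀ + Σ ν·ξ):
  B: 766 − 1(213.7) − 2(14.96) = 522.4
  E: 0 + 1(213.7) = 213.7
  C: 0 + 2(14.96) = 29.92
  F: 0 + 1(14.96) = 14.96

214 mol/min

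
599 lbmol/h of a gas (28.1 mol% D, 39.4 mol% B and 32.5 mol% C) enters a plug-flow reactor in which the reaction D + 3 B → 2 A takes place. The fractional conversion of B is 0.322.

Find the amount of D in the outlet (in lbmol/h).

143 lbmol/h

B reacted = 0.322 × 236 = 75.99 lbmol/h; ν_B = −3, so ξ = 75.99/3 = 25.33 lbmol/h.
Outlet amounts (n = n₀ + ν ξ):
  D: 168.3 − 1(25.33) = 143
  B: 236 − 3(25.33) = 160
  A: 0 + 2(25.33) = 50.66
  C: 194.7 (inert)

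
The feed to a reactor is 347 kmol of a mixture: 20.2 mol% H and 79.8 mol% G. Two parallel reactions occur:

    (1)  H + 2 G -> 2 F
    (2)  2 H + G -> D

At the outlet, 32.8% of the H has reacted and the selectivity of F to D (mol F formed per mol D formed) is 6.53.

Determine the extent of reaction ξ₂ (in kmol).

Conversion of H: H consumed = 0.328 × 70.09 = 22.99 kmol = 1ξ₁ + 2ξ₂.
Selectivity: 2ξ₁ / (1ξ₂) = 6.53 → ξ₁ = 3.265 ξ₂.
Substitute: (1·3.265 + 2) ξ₂ = 22.99 → ξ₂ = 4.367 kmol, ξ₁ = 14.26 kmol.
Outlet amounts (n = n₀ + Σ ν·ξ):
  H: 70.09 − 1(14.26) − 2(4.367) = 47.1
  G: 276.9 − 2(14.26) − 1(4.367) = 244
  F: 0 + 2(14.26) = 28.51
  D: 0 + 1(4.367) = 4.367

ξ₂ = 4.37 kmol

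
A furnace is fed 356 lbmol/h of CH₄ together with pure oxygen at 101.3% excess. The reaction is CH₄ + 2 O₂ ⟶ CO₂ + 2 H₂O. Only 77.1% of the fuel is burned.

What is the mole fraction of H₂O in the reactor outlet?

0.307

Stoichiometric O₂ = 2 × 356 = 712 lbmol/h; O₂ fed = 712 × 2.013 = 1433 lbmol/h.
Fuel reacted = 0.771 × 356 → ξ = 274.5 lbmol/h.
Outlet (n = n₀ + ν ξ):
  CH₄: 356 − 1(274.5) = 81.52
  O₂: 1433 − 2(274.5) = 884.3
  CO₂: 0 + 1(274.5) = 274.5
  H₂O: 0 + 2(274.5) = 549
Total out = 1789 lbmol/h; y_H₂O = 549 / 1789 = 0.3068.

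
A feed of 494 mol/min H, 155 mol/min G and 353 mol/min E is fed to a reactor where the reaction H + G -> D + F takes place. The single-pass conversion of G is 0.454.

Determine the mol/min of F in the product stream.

G reacted = 0.454 × 155 = 70.37 mol/min; ν_G = −1, so ξ = 70.37/1 = 70.37 mol/min.
Outlet amounts (n = n₀ + ν ξ):
  H: 494 − 1(70.37) = 423.6
  G: 155 − 1(70.37) = 84.63
  D: 0 + 1(70.37) = 70.37
  F: 0 + 1(70.37) = 70.37
  E: 353 (inert)

70.4 mol/min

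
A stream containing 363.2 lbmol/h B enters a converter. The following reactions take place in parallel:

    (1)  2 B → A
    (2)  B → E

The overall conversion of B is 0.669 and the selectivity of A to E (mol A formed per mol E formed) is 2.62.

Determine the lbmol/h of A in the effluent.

Conversion of B: B consumed = 0.669 × 363.2 = 243 lbmol/h = 2ξ₁ + 1ξ₂.
Selectivity: 1ξ₁ / (1ξ₂) = 2.62 → ξ₁ = 2.62 ξ₂.
Substitute: (2·2.62 + 1) ξ₂ = 243 → ξ₂ = 38.94 lbmol/h, ξ₁ = 102 lbmol/h.
Outlet amounts (n = n₀ + Σ ν·ξ):
  B: 363.2 − 2(102) − 1(38.94) = 120.2
  A: 0 + 1(102) = 102
  E: 0 + 1(38.94) = 38.94

102 lbmol/h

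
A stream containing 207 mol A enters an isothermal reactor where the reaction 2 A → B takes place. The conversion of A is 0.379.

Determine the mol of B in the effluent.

A reacted = 0.379 × 207 = 78.45 mol; ν_A = −2, so ξ = 78.45/2 = 39.23 mol.
Outlet amounts (n = n₀ + ν ξ):
  A: 207 − 2(39.23) = 128.5
  B: 0 + 1(39.23) = 39.23

39.2 mol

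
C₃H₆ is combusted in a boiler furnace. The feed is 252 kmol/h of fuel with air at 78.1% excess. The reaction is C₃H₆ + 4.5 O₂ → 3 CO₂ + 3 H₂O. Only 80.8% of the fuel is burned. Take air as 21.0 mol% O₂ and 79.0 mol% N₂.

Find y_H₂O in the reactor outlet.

0.0613

Stoichiometric O₂ = 4.5 × 252 = 1134 kmol/h; O₂ fed = 1134 × 1.781 = 2020 kmol/h.
N₂ fed = 2020 × 79/21 = 7598 kmol/h.
Fuel reacted = 0.808 × 252 → ξ = 203.6 kmol/h.
Outlet (n = n₀ + ν ξ):
  C₃H₆: 252 − 1(203.6) = 48.38
  O₂: 2020 − 4.5(203.6) = 1103
  N₂: 7598 (inert)
  CO₂: 0 + 3(203.6) = 610.8
  H₂O: 0 + 3(203.6) = 610.8
Total out = 9971 kmol/h; y_H₂O = 610.8 / 9971 = 0.06126.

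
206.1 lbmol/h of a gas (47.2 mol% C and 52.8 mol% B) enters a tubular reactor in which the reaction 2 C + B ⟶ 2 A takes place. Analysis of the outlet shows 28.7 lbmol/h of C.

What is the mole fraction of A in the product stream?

0.399

For C: n = n₀ − 2ξ → 28.7 = 97.28 − 2ξ, giving ξ = 34.29 lbmol/h.
Outlet amounts (n = n₀ + ν ξ):
  C: 97.28 − 2(34.29) = 28.7
  B: 108.8 − 1(34.29) = 74.53
  A: 0 + 2(34.29) = 68.58
Total out = 171.8 lbmol/h; y_A = 68.58 / 171.8 = 0.3992.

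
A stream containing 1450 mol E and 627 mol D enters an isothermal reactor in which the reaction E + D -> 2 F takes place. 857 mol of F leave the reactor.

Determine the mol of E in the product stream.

1020 mol

For F: n = n₀ + 2ξ → 857 = 0 + 2ξ, giving ξ = 428.5 mol.
Outlet amounts (n = n₀ + ν ξ):
  E: 1450 − 1(428.5) = 1022
  D: 627 − 1(428.5) = 198.5
  F: 0 + 2(428.5) = 857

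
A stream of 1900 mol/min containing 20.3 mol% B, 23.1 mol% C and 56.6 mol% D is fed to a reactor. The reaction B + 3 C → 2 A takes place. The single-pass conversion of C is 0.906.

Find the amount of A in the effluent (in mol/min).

265 mol/min

C reacted = 0.906 × 438.9 = 397.6 mol/min; ν_C = −3, so ξ = 397.6/3 = 132.5 mol/min.
Outlet amounts (n = n₀ + ν ξ):
  B: 385.7 − 1(132.5) = 253.2
  C: 438.9 − 3(132.5) = 41.26
  A: 0 + 2(132.5) = 265.1
  D: 1075 (inert)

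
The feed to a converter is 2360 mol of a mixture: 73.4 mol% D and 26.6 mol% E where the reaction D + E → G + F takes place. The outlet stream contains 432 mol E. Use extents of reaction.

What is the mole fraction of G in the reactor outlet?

For E: n = n₀ − 1ξ → 432 = 627.8 − 1ξ, giving ξ = 195.8 mol.
Outlet amounts (n = n₀ + ν ξ):
  D: 1732 − 1(195.8) = 1536
  E: 627.8 − 1(195.8) = 432
  G: 0 + 1(195.8) = 195.8
  F: 0 + 1(195.8) = 195.8
Total out = 2360 mol; y_G = 195.8 / 2360 = 0.08295.

0.0829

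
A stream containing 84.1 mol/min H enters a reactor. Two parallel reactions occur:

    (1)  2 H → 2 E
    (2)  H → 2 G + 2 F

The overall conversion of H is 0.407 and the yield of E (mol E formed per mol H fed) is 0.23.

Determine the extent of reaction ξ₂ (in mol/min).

Yield of E: 2ξ₁ / 84.1 = 0.23 → ξ₁ = 9.671 mol/min.
Conversion of H: 2ξ₁ + 1ξ₂ = 0.407 × 84.1 = 34.23 → ξ₂ = 14.89 mol/min.
Outlet amounts (n = n₀ + Σ ν·ξ):
  H: 84.1 − 2(9.671) − 1(14.89) = 49.87
  E: 0 + 2(9.671) = 19.34
  G: 0 + 2(14.89) = 29.77
  F: 0 + 2(14.89) = 29.77

ξ₂ = 14.9 mol/min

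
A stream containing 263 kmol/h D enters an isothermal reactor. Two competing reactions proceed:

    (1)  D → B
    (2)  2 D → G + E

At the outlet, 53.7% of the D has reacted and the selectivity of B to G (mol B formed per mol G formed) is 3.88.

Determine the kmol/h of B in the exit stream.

Conversion of D: D consumed = 0.537 × 263 = 141.2 kmol/h = 1ξ₁ + 2ξ₂.
Selectivity: 1ξ₁ / (1ξ₂) = 3.88 → ξ₁ = 3.88 ξ₂.
Substitute: (1·3.88 + 2) ξ₂ = 141.2 → ξ₂ = 24.02 kmol/h, ξ₁ = 93.19 kmol/h.
Outlet amounts (n = n₀ + Σ ν·ξ):
  D: 263 − 1(93.19) − 2(24.02) = 121.8
  B: 0 + 1(93.19) = 93.19
  G: 0 + 1(24.02) = 24.02
  E: 0 + 1(24.02) = 24.02

93.2 kmol/h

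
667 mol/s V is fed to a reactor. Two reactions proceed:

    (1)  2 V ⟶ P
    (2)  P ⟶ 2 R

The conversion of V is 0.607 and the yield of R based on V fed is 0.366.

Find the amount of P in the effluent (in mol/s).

80.4 mol/s

Conversion of V: V consumed = 2ξ₁ = 0.607 × 667 → ξ₁ = 202.4 mol/s.
Yield of R: 2ξ₂ / 667 = 0.366 → ξ₂ = 122.1 mol/s.
Outlet amounts (n = n₀ + Σ ν·ξ):
  V: 667 − 2(202.4) = 262.1
  P: 0 + 1(202.4) − 1(122.1) = 80.37
  R: 0 + 2(122.1) = 244.1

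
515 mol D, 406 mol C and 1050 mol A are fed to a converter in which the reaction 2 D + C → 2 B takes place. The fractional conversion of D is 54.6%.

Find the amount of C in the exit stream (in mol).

265 mol

D reacted = 0.546 × 515 = 281.2 mol; ν_D = −2, so ξ = 281.2/2 = 140.6 mol.
Outlet amounts (n = n₀ + ν ξ):
  D: 515 − 2(140.6) = 233.8
  C: 406 − 1(140.6) = 265.4
  B: 0 + 2(140.6) = 281.2
  A: 1050 (inert)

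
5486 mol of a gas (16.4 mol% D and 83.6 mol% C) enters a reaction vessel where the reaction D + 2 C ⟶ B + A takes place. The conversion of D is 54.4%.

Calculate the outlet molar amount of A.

D reacted = 0.544 × 899.7 = 489.4 mol; ν_D = −1, so ξ = 489.4/1 = 489.4 mol.
Outlet amounts (n = n₀ + ν ξ):
  D: 899.7 − 1(489.4) = 410.3
  C: 4586 − 2(489.4) = 3607
  B: 0 + 1(489.4) = 489.4
  A: 0 + 1(489.4) = 489.4

489 mol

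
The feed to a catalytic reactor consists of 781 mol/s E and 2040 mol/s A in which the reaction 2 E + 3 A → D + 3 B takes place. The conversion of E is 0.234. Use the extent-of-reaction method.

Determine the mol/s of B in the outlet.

274 mol/s

E reacted = 0.234 × 781 = 182.8 mol/s; ν_E = −2, so ξ = 182.8/2 = 91.38 mol/s.
Outlet amounts (n = n₀ + ν ξ):
  E: 781 − 2(91.38) = 598.2
  A: 2040 − 3(91.38) = 1766
  D: 0 + 1(91.38) = 91.38
  B: 0 + 3(91.38) = 274.1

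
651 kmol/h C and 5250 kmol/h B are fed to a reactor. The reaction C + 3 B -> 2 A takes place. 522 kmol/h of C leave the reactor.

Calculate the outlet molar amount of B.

4860 kmol/h

For C: n = n₀ − 1ξ → 522 = 651 − 1ξ, giving ξ = 129 kmol/h.
Outlet amounts (n = n₀ + ν ξ):
  C: 651 − 1(129) = 522
  B: 5250 − 3(129) = 4863
  A: 0 + 2(129) = 258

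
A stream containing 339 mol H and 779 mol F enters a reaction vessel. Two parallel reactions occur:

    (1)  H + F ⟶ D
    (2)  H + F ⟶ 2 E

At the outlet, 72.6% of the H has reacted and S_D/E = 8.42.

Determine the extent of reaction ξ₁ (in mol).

Conversion of H: H consumed = 0.726 × 339 = 246.1 mol = 1ξ₁ + 1ξ₂.
Selectivity: 1ξ₁ / (2ξ₂) = 8.42 → ξ₁ = 16.84 ξ₂.
Substitute: (1·16.84 + 1) ξ₂ = 246.1 → ξ₂ = 13.8 mol, ξ₁ = 232.3 mol.
Outlet amounts (n = n₀ + Σ ν·ξ):
  H: 339 − 1(232.3) − 1(13.8) = 92.89
  F: 779 − 1(232.3) − 1(13.8) = 532.9
  D: 0 + 1(232.3) = 232.3
  E: 0 + 2(13.8) = 27.59

ξ₁ = 232 mol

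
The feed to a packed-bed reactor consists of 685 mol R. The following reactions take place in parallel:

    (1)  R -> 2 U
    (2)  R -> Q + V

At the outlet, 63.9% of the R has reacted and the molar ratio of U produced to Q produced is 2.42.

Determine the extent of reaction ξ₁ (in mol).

ξ₁ = 240 mol

Conversion of R: R consumed = 0.639 × 685 = 437.7 mol = 1ξ₁ + 1ξ₂.
Selectivity: 2ξ₁ / (1ξ₂) = 2.42 → ξ₁ = 1.21 ξ₂.
Substitute: (1·1.21 + 1) ξ₂ = 437.7 → ξ₂ = 198.1 mol, ξ₁ = 239.7 mol.
Outlet amounts (n = n₀ + Σ ν·ξ):
  R: 685 − 1(239.7) − 1(198.1) = 247.3
  U: 0 + 2(239.7) = 479.3
  Q: 0 + 1(198.1) = 198.1
  V: 0 + 1(198.1) = 198.1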